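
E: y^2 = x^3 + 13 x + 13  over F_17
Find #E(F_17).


For each x in F_17, count y with y^2 = x^3 + 13 x + 13 mod 17:
  x = 0: RHS = 13, y in [8, 9]  -> 2 point(s)
  x = 2: RHS = 13, y in [8, 9]  -> 2 point(s)
  x = 5: RHS = 16, y in [4, 13]  -> 2 point(s)
  x = 6: RHS = 1, y in [1, 16]  -> 2 point(s)
  x = 8: RHS = 0, y in [0]  -> 1 point(s)
  x = 9: RHS = 9, y in [3, 14]  -> 2 point(s)
  x = 10: RHS = 4, y in [2, 15]  -> 2 point(s)
  x = 11: RHS = 8, y in [5, 12]  -> 2 point(s)
  x = 13: RHS = 16, y in [4, 13]  -> 2 point(s)
  x = 14: RHS = 15, y in [7, 10]  -> 2 point(s)
  x = 15: RHS = 13, y in [8, 9]  -> 2 point(s)
  x = 16: RHS = 16, y in [4, 13]  -> 2 point(s)
Affine points: 23. Add the point at infinity: total = 24.

#E(F_17) = 24


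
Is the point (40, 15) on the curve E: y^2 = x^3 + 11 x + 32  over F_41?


Check whether y^2 = x^3 + 11 x + 32 (mod 41) for (x, y) = (40, 15).
LHS: y^2 = 15^2 mod 41 = 20
RHS: x^3 + 11 x + 32 = 40^3 + 11*40 + 32 mod 41 = 20
LHS = RHS

Yes, on the curve


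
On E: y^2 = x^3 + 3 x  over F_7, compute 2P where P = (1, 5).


Doubling: s = (3 x1^2 + a) / (2 y1)
s = (3*1^2 + 3) / (2*5) mod 7 = 2
x3 = s^2 - 2 x1 mod 7 = 2^2 - 2*1 = 2
y3 = s (x1 - x3) - y1 mod 7 = 2 * (1 - 2) - 5 = 0

2P = (2, 0)


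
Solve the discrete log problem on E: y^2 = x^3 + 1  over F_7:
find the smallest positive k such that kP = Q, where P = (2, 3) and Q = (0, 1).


Enumerate multiples of P until we hit Q = (0, 1):
  1P = (2, 3)
  2P = (0, 1)
Match found at i = 2.

k = 2


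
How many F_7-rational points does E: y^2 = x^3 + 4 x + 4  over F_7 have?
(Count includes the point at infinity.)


For each x in F_7, count y with y^2 = x^3 + 4 x + 4 mod 7:
  x = 0: RHS = 4, y in [2, 5]  -> 2 point(s)
  x = 1: RHS = 2, y in [3, 4]  -> 2 point(s)
  x = 3: RHS = 1, y in [1, 6]  -> 2 point(s)
  x = 4: RHS = 0, y in [0]  -> 1 point(s)
  x = 5: RHS = 2, y in [3, 4]  -> 2 point(s)
Affine points: 9. Add the point at infinity: total = 10.

#E(F_7) = 10


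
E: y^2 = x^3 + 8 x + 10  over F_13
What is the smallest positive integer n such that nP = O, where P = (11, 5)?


Compute successive multiples of P until we hit O:
  1P = (11, 5)
  2P = (8, 1)
  3P = (3, 10)
  4P = (0, 6)
  5P = (12, 1)
  6P = (6, 1)
  7P = (6, 12)
  8P = (12, 12)
  ... (continuing to 13P)
  13P = O

ord(P) = 13


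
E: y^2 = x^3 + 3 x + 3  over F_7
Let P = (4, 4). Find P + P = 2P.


Doubling: s = (3 x1^2 + a) / (2 y1)
s = (3*4^2 + 3) / (2*4) mod 7 = 2
x3 = s^2 - 2 x1 mod 7 = 2^2 - 2*4 = 3
y3 = s (x1 - x3) - y1 mod 7 = 2 * (4 - 3) - 4 = 5

2P = (3, 5)


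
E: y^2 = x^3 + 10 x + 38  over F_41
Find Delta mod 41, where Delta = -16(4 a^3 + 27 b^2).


4 a^3 + 27 b^2 = 4*10^3 + 27*38^2 = 4000 + 38988 = 42988
Delta = -16 * (42988) = -687808
Delta mod 41 = 8

Delta = 8 (mod 41)


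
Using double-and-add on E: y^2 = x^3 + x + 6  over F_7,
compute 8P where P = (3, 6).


k = 8 = 1000_2 (binary, LSB first: 0001)
Double-and-add from P = (3, 6):
  bit 0 = 0: acc unchanged = O
  bit 1 = 0: acc unchanged = O
  bit 2 = 0: acc unchanged = O
  bit 3 = 1: acc = O + (4, 5) = (4, 5)

8P = (4, 5)


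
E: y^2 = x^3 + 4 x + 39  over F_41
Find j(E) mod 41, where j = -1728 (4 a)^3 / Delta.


Delta = -16(4 a^3 + 27 b^2) mod 41 = 39
-1728 * (4 a)^3 = -1728 * (4*4)^3 mod 41 = 24
j = 24 * 39^(-1) mod 41 = 29

j = 29 (mod 41)


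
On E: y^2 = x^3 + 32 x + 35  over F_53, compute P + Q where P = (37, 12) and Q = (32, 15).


P != Q, so use the chord formula.
s = (y2 - y1) / (x2 - x1) = (3) / (48) mod 53 = 10
x3 = s^2 - x1 - x2 mod 53 = 10^2 - 37 - 32 = 31
y3 = s (x1 - x3) - y1 mod 53 = 10 * (37 - 31) - 12 = 48

P + Q = (31, 48)


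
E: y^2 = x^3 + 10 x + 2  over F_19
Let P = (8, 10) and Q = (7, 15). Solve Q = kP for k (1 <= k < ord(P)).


Enumerate multiples of P until we hit Q = (7, 15):
  1P = (8, 10)
  2P = (14, 13)
  3P = (2, 12)
  4P = (7, 15)
Match found at i = 4.

k = 4


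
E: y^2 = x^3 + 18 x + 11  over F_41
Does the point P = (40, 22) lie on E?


Check whether y^2 = x^3 + 18 x + 11 (mod 41) for (x, y) = (40, 22).
LHS: y^2 = 22^2 mod 41 = 33
RHS: x^3 + 18 x + 11 = 40^3 + 18*40 + 11 mod 41 = 33
LHS = RHS

Yes, on the curve


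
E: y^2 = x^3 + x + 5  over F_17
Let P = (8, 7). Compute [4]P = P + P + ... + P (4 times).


k = 4 = 100_2 (binary, LSB first: 001)
Double-and-add from P = (8, 7):
  bit 0 = 0: acc unchanged = O
  bit 1 = 0: acc unchanged = O
  bit 2 = 1: acc = O + (8, 10) = (8, 10)

4P = (8, 10)


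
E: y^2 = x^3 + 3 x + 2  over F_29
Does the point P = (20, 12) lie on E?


Check whether y^2 = x^3 + 3 x + 2 (mod 29) for (x, y) = (20, 12).
LHS: y^2 = 12^2 mod 29 = 28
RHS: x^3 + 3 x + 2 = 20^3 + 3*20 + 2 mod 29 = 0
LHS != RHS

No, not on the curve


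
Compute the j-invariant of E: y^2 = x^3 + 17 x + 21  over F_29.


Delta = -16(4 a^3 + 27 b^2) mod 29 = 4
-1728 * (4 a)^3 = -1728 * (4*17)^3 mod 29 = 23
j = 23 * 4^(-1) mod 29 = 13

j = 13 (mod 29)


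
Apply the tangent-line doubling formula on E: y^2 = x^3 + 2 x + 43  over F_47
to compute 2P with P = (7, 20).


Doubling: s = (3 x1^2 + a) / (2 y1)
s = (3*7^2 + 2) / (2*20) mod 47 = 19
x3 = s^2 - 2 x1 mod 47 = 19^2 - 2*7 = 18
y3 = s (x1 - x3) - y1 mod 47 = 19 * (7 - 18) - 20 = 6

2P = (18, 6)


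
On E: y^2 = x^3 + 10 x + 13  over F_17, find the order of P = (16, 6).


Compute successive multiples of P until we hit O:
  1P = (16, 6)
  2P = (4, 7)
  3P = (12, 5)
  4P = (5, 1)
  5P = (0, 9)
  6P = (10, 12)
  7P = (9, 4)
  8P = (7, 16)
  ... (continuing to 24P)
  24P = O

ord(P) = 24


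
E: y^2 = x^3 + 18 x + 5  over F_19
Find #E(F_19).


For each x in F_19, count y with y^2 = x^3 + 18 x + 5 mod 19:
  x = 0: RHS = 5, y in [9, 10]  -> 2 point(s)
  x = 1: RHS = 5, y in [9, 10]  -> 2 point(s)
  x = 2: RHS = 11, y in [7, 12]  -> 2 point(s)
  x = 5: RHS = 11, y in [7, 12]  -> 2 point(s)
  x = 6: RHS = 6, y in [5, 14]  -> 2 point(s)
  x = 10: RHS = 7, y in [8, 11]  -> 2 point(s)
  x = 12: RHS = 11, y in [7, 12]  -> 2 point(s)
  x = 13: RHS = 4, y in [2, 17]  -> 2 point(s)
  x = 16: RHS = 0, y in [0]  -> 1 point(s)
  x = 18: RHS = 5, y in [9, 10]  -> 2 point(s)
Affine points: 19. Add the point at infinity: total = 20.

#E(F_19) = 20


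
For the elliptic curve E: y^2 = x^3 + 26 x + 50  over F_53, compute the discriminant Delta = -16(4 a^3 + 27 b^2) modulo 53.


4 a^3 + 27 b^2 = 4*26^3 + 27*50^2 = 70304 + 67500 = 137804
Delta = -16 * (137804) = -2204864
Delta mod 53 = 42

Delta = 42 (mod 53)


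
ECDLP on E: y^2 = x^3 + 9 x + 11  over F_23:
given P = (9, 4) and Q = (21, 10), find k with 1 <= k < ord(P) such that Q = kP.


Enumerate multiples of P until we hit Q = (21, 10):
  1P = (9, 4)
  2P = (14, 11)
  3P = (13, 18)
  4P = (19, 7)
  5P = (22, 22)
  6P = (21, 13)
  7P = (18, 18)
  8P = (20, 7)
  9P = (7, 7)
  10P = (15, 5)
  11P = (15, 18)
  12P = (7, 16)
  13P = (20, 16)
  14P = (18, 5)
  15P = (21, 10)
Match found at i = 15.

k = 15


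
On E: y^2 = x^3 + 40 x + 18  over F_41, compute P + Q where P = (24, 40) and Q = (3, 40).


P != Q, so use the chord formula.
s = (y2 - y1) / (x2 - x1) = (0) / (20) mod 41 = 0
x3 = s^2 - x1 - x2 mod 41 = 0^2 - 24 - 3 = 14
y3 = s (x1 - x3) - y1 mod 41 = 0 * (24 - 14) - 40 = 1

P + Q = (14, 1)


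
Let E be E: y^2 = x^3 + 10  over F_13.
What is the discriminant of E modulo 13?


4 a^3 + 27 b^2 = 4*0^3 + 27*10^2 = 0 + 2700 = 2700
Delta = -16 * (2700) = -43200
Delta mod 13 = 12

Delta = 12 (mod 13)


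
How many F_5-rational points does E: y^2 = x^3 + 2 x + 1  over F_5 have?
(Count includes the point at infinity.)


For each x in F_5, count y with y^2 = x^3 + 2 x + 1 mod 5:
  x = 0: RHS = 1, y in [1, 4]  -> 2 point(s)
  x = 1: RHS = 4, y in [2, 3]  -> 2 point(s)
  x = 3: RHS = 4, y in [2, 3]  -> 2 point(s)
Affine points: 6. Add the point at infinity: total = 7.

#E(F_5) = 7


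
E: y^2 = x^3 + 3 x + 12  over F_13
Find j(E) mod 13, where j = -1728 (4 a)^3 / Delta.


Delta = -16(4 a^3 + 27 b^2) mod 13 = 11
-1728 * (4 a)^3 = -1728 * (4*3)^3 mod 13 = 12
j = 12 * 11^(-1) mod 13 = 7

j = 7 (mod 13)


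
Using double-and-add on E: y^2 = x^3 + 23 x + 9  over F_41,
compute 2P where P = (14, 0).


k = 2 = 10_2 (binary, LSB first: 01)
Double-and-add from P = (14, 0):
  bit 0 = 0: acc unchanged = O
  bit 1 = 1: acc = O + O = O

2P = O


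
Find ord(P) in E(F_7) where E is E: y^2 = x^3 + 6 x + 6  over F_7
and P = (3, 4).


Compute successive multiples of P until we hit O:
  1P = (3, 4)
  2P = (5, 0)
  3P = (3, 3)
  4P = O

ord(P) = 4


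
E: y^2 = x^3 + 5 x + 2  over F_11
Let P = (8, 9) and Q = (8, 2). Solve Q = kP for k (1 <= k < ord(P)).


Enumerate multiples of P until we hit Q = (8, 2):
  1P = (8, 9)
  2P = (4, 3)
  3P = (4, 8)
  4P = (8, 2)
Match found at i = 4.

k = 4


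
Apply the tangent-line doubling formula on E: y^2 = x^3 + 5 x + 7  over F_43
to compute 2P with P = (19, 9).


Doubling: s = (3 x1^2 + a) / (2 y1)
s = (3*19^2 + 5) / (2*9) mod 43 = 27
x3 = s^2 - 2 x1 mod 43 = 27^2 - 2*19 = 3
y3 = s (x1 - x3) - y1 mod 43 = 27 * (19 - 3) - 9 = 36

2P = (3, 36)


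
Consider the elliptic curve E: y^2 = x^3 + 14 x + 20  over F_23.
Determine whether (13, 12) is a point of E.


Check whether y^2 = x^3 + 14 x + 20 (mod 23) for (x, y) = (13, 12).
LHS: y^2 = 12^2 mod 23 = 6
RHS: x^3 + 14 x + 20 = 13^3 + 14*13 + 20 mod 23 = 7
LHS != RHS

No, not on the curve


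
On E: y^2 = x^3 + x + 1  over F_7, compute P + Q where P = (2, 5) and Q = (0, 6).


P != Q, so use the chord formula.
s = (y2 - y1) / (x2 - x1) = (1) / (5) mod 7 = 3
x3 = s^2 - x1 - x2 mod 7 = 3^2 - 2 - 0 = 0
y3 = s (x1 - x3) - y1 mod 7 = 3 * (2 - 0) - 5 = 1

P + Q = (0, 1)


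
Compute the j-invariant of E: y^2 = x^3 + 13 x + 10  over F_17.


Delta = -16(4 a^3 + 27 b^2) mod 17 = 13
-1728 * (4 a)^3 = -1728 * (4*13)^3 mod 17 = 6
j = 6 * 13^(-1) mod 17 = 7

j = 7 (mod 17)


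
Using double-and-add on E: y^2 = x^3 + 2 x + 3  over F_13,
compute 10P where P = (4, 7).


k = 10 = 1010_2 (binary, LSB first: 0101)
Double-and-add from P = (4, 7):
  bit 0 = 0: acc unchanged = O
  bit 1 = 1: acc = O + (9, 3) = (9, 3)
  bit 2 = 0: acc unchanged = (9, 3)
  bit 3 = 1: acc = (9, 3) + (0, 4) = (0, 9)

10P = (0, 9)


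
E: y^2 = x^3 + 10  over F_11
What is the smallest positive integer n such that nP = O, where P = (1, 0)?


Compute successive multiples of P until we hit O:
  1P = (1, 0)
  2P = O

ord(P) = 2


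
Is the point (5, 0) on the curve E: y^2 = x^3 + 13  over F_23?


Check whether y^2 = x^3 + 0 x + 13 (mod 23) for (x, y) = (5, 0).
LHS: y^2 = 0^2 mod 23 = 0
RHS: x^3 + 0 x + 13 = 5^3 + 0*5 + 13 mod 23 = 0
LHS = RHS

Yes, on the curve


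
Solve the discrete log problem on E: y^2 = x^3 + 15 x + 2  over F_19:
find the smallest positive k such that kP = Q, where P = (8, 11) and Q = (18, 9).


Enumerate multiples of P until we hit Q = (18, 9):
  1P = (8, 11)
  2P = (14, 12)
  3P = (6, 2)
  4P = (11, 4)
  5P = (16, 14)
  6P = (18, 9)
Match found at i = 6.

k = 6


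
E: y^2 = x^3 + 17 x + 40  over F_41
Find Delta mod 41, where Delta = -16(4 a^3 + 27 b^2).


4 a^3 + 27 b^2 = 4*17^3 + 27*40^2 = 19652 + 43200 = 62852
Delta = -16 * (62852) = -1005632
Delta mod 41 = 16

Delta = 16 (mod 41)


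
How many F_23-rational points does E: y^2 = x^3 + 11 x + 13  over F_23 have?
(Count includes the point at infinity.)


For each x in F_23, count y with y^2 = x^3 + 11 x + 13 mod 23:
  x = 0: RHS = 13, y in [6, 17]  -> 2 point(s)
  x = 1: RHS = 2, y in [5, 18]  -> 2 point(s)
  x = 3: RHS = 4, y in [2, 21]  -> 2 point(s)
  x = 4: RHS = 6, y in [11, 12]  -> 2 point(s)
  x = 5: RHS = 9, y in [3, 20]  -> 2 point(s)
  x = 9: RHS = 13, y in [6, 17]  -> 2 point(s)
  x = 11: RHS = 16, y in [4, 19]  -> 2 point(s)
  x = 14: RHS = 13, y in [6, 17]  -> 2 point(s)
  x = 21: RHS = 6, y in [11, 12]  -> 2 point(s)
  x = 22: RHS = 1, y in [1, 22]  -> 2 point(s)
Affine points: 20. Add the point at infinity: total = 21.

#E(F_23) = 21


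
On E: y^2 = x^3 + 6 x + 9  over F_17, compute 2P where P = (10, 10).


Doubling: s = (3 x1^2 + a) / (2 y1)
s = (3*10^2 + 6) / (2*10) mod 17 = 0
x3 = s^2 - 2 x1 mod 17 = 0^2 - 2*10 = 14
y3 = s (x1 - x3) - y1 mod 17 = 0 * (10 - 14) - 10 = 7

2P = (14, 7)


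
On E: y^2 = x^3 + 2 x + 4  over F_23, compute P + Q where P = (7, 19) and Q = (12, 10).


P != Q, so use the chord formula.
s = (y2 - y1) / (x2 - x1) = (14) / (5) mod 23 = 12
x3 = s^2 - x1 - x2 mod 23 = 12^2 - 7 - 12 = 10
y3 = s (x1 - x3) - y1 mod 23 = 12 * (7 - 10) - 19 = 14

P + Q = (10, 14)


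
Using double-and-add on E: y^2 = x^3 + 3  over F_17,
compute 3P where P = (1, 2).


k = 3 = 11_2 (binary, LSB first: 11)
Double-and-add from P = (1, 2):
  bit 0 = 1: acc = O + (1, 2) = (1, 2)
  bit 1 = 1: acc = (1, 2) + (6, 7) = (11, 5)

3P = (11, 5)


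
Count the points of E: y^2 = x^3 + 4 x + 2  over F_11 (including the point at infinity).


For each x in F_11, count y with y^2 = x^3 + 4 x + 2 mod 11:
  x = 4: RHS = 5, y in [4, 7]  -> 2 point(s)
  x = 5: RHS = 4, y in [2, 9]  -> 2 point(s)
  x = 6: RHS = 0, y in [0]  -> 1 point(s)
Affine points: 5. Add the point at infinity: total = 6.

#E(F_11) = 6


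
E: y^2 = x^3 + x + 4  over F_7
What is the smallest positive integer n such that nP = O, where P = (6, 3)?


Compute successive multiples of P until we hit O:
  1P = (6, 3)
  2P = (4, 3)
  3P = (4, 4)
  4P = (6, 4)
  5P = O

ord(P) = 5


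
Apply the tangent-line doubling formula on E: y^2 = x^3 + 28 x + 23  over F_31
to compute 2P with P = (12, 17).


Doubling: s = (3 x1^2 + a) / (2 y1)
s = (3*12^2 + 28) / (2*17) mod 31 = 19
x3 = s^2 - 2 x1 mod 31 = 19^2 - 2*12 = 27
y3 = s (x1 - x3) - y1 mod 31 = 19 * (12 - 27) - 17 = 8

2P = (27, 8)


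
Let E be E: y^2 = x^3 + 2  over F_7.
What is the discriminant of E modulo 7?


4 a^3 + 27 b^2 = 4*0^3 + 27*2^2 = 0 + 108 = 108
Delta = -16 * (108) = -1728
Delta mod 7 = 1

Delta = 1 (mod 7)


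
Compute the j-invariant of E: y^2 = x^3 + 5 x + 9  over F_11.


Delta = -16(4 a^3 + 27 b^2) mod 11 = 7
-1728 * (4 a)^3 = -1728 * (4*5)^3 mod 11 = 8
j = 8 * 7^(-1) mod 11 = 9

j = 9 (mod 11)


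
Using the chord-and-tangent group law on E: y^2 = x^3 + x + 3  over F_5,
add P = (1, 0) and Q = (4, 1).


P != Q, so use the chord formula.
s = (y2 - y1) / (x2 - x1) = (1) / (3) mod 5 = 2
x3 = s^2 - x1 - x2 mod 5 = 2^2 - 1 - 4 = 4
y3 = s (x1 - x3) - y1 mod 5 = 2 * (1 - 4) - 0 = 4

P + Q = (4, 4)


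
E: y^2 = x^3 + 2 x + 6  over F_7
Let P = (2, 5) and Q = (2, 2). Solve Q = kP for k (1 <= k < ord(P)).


Enumerate multiples of P until we hit Q = (2, 2):
  1P = (2, 5)
  2P = (3, 2)
  3P = (4, 1)
  4P = (5, 1)
  5P = (1, 3)
  6P = (1, 4)
  7P = (5, 6)
  8P = (4, 6)
  9P = (3, 5)
  10P = (2, 2)
Match found at i = 10.

k = 10


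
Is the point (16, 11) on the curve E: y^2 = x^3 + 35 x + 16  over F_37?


Check whether y^2 = x^3 + 35 x + 16 (mod 37) for (x, y) = (16, 11).
LHS: y^2 = 11^2 mod 37 = 10
RHS: x^3 + 35 x + 16 = 16^3 + 35*16 + 16 mod 37 = 10
LHS = RHS

Yes, on the curve


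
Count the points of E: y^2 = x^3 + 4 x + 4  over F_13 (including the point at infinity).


For each x in F_13, count y with y^2 = x^3 + 4 x + 4 mod 13:
  x = 0: RHS = 4, y in [2, 11]  -> 2 point(s)
  x = 1: RHS = 9, y in [3, 10]  -> 2 point(s)
  x = 3: RHS = 4, y in [2, 11]  -> 2 point(s)
  x = 6: RHS = 10, y in [6, 7]  -> 2 point(s)
  x = 10: RHS = 4, y in [2, 11]  -> 2 point(s)
  x = 11: RHS = 1, y in [1, 12]  -> 2 point(s)
  x = 12: RHS = 12, y in [5, 8]  -> 2 point(s)
Affine points: 14. Add the point at infinity: total = 15.

#E(F_13) = 15


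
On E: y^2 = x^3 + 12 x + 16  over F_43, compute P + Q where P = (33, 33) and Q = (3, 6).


P != Q, so use the chord formula.
s = (y2 - y1) / (x2 - x1) = (16) / (13) mod 43 = 31
x3 = s^2 - x1 - x2 mod 43 = 31^2 - 33 - 3 = 22
y3 = s (x1 - x3) - y1 mod 43 = 31 * (33 - 22) - 33 = 7

P + Q = (22, 7)


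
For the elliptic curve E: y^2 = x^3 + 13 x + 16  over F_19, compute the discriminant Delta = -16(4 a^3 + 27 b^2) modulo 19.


4 a^3 + 27 b^2 = 4*13^3 + 27*16^2 = 8788 + 6912 = 15700
Delta = -16 * (15700) = -251200
Delta mod 19 = 18

Delta = 18 (mod 19)


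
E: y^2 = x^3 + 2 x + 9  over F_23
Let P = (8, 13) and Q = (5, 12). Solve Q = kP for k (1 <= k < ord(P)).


Enumerate multiples of P until we hit Q = (5, 12):
  1P = (8, 13)
  2P = (13, 1)
  3P = (5, 12)
Match found at i = 3.

k = 3


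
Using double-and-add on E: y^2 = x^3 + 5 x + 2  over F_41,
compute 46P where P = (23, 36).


k = 46 = 101110_2 (binary, LSB first: 011101)
Double-and-add from P = (23, 36):
  bit 0 = 0: acc unchanged = O
  bit 1 = 1: acc = O + (0, 17) = (0, 17)
  bit 2 = 1: acc = (0, 17) + (39, 5) = (38, 1)
  bit 3 = 1: acc = (38, 1) + (36, 37) = (4, 2)
  bit 4 = 0: acc unchanged = (4, 2)
  bit 5 = 1: acc = (4, 2) + (6, 17) = (36, 4)

46P = (36, 4)


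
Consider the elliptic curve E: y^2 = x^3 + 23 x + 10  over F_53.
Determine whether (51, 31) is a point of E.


Check whether y^2 = x^3 + 23 x + 10 (mod 53) for (x, y) = (51, 31).
LHS: y^2 = 31^2 mod 53 = 7
RHS: x^3 + 23 x + 10 = 51^3 + 23*51 + 10 mod 53 = 9
LHS != RHS

No, not on the curve


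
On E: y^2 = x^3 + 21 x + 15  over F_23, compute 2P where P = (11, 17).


Doubling: s = (3 x1^2 + a) / (2 y1)
s = (3*11^2 + 21) / (2*17) mod 23 = 14
x3 = s^2 - 2 x1 mod 23 = 14^2 - 2*11 = 13
y3 = s (x1 - x3) - y1 mod 23 = 14 * (11 - 13) - 17 = 1

2P = (13, 1)


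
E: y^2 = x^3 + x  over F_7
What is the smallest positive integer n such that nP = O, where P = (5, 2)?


Compute successive multiples of P until we hit O:
  1P = (5, 2)
  2P = (1, 4)
  3P = (3, 4)
  4P = (0, 0)
  5P = (3, 3)
  6P = (1, 3)
  7P = (5, 5)
  8P = O

ord(P) = 8


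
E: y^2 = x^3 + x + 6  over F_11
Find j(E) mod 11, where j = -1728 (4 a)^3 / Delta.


Delta = -16(4 a^3 + 27 b^2) mod 11 = 4
-1728 * (4 a)^3 = -1728 * (4*1)^3 mod 11 = 2
j = 2 * 4^(-1) mod 11 = 6

j = 6 (mod 11)


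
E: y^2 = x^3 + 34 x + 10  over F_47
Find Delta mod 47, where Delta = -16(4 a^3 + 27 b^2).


4 a^3 + 27 b^2 = 4*34^3 + 27*10^2 = 157216 + 2700 = 159916
Delta = -16 * (159916) = -2558656
Delta mod 47 = 24

Delta = 24 (mod 47)


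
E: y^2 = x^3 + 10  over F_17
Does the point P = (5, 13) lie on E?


Check whether y^2 = x^3 + 0 x + 10 (mod 17) for (x, y) = (5, 13).
LHS: y^2 = 13^2 mod 17 = 16
RHS: x^3 + 0 x + 10 = 5^3 + 0*5 + 10 mod 17 = 16
LHS = RHS

Yes, on the curve


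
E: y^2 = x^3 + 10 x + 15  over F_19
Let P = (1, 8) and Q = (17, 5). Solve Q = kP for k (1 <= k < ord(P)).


Enumerate multiples of P until we hit Q = (17, 5):
  1P = (1, 8)
  2P = (2, 9)
  3P = (17, 14)
  4P = (5, 0)
  5P = (17, 5)
Match found at i = 5.

k = 5


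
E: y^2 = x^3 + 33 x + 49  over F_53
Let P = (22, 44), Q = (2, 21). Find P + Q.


P != Q, so use the chord formula.
s = (y2 - y1) / (x2 - x1) = (30) / (33) mod 53 = 25
x3 = s^2 - x1 - x2 mod 53 = 25^2 - 22 - 2 = 18
y3 = s (x1 - x3) - y1 mod 53 = 25 * (22 - 18) - 44 = 3

P + Q = (18, 3)


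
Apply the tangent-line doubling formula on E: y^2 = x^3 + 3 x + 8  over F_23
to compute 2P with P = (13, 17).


Doubling: s = (3 x1^2 + a) / (2 y1)
s = (3*13^2 + 3) / (2*17) mod 23 = 15
x3 = s^2 - 2 x1 mod 23 = 15^2 - 2*13 = 15
y3 = s (x1 - x3) - y1 mod 23 = 15 * (13 - 15) - 17 = 22

2P = (15, 22)


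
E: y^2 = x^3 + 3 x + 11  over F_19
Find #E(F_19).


For each x in F_19, count y with y^2 = x^3 + 3 x + 11 mod 19:
  x = 0: RHS = 11, y in [7, 12]  -> 2 point(s)
  x = 2: RHS = 6, y in [5, 14]  -> 2 point(s)
  x = 3: RHS = 9, y in [3, 16]  -> 2 point(s)
  x = 4: RHS = 11, y in [7, 12]  -> 2 point(s)
  x = 6: RHS = 17, y in [6, 13]  -> 2 point(s)
  x = 9: RHS = 7, y in [8, 11]  -> 2 point(s)
  x = 11: RHS = 7, y in [8, 11]  -> 2 point(s)
  x = 13: RHS = 5, y in [9, 10]  -> 2 point(s)
  x = 14: RHS = 4, y in [2, 17]  -> 2 point(s)
  x = 15: RHS = 11, y in [7, 12]  -> 2 point(s)
  x = 17: RHS = 16, y in [4, 15]  -> 2 point(s)
  x = 18: RHS = 7, y in [8, 11]  -> 2 point(s)
Affine points: 24. Add the point at infinity: total = 25.

#E(F_19) = 25


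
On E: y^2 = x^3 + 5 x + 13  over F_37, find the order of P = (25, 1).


Compute successive multiples of P until we hit O:
  1P = (25, 1)
  2P = (27, 6)
  3P = (19, 14)
  4P = (9, 26)
  5P = (29, 33)
  6P = (10, 8)
  7P = (6, 0)
  8P = (10, 29)
  ... (continuing to 14P)
  14P = O

ord(P) = 14


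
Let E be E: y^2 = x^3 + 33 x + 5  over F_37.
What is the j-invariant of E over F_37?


Delta = -16(4 a^3 + 27 b^2) mod 37 = 30
-1728 * (4 a)^3 = -1728 * (4*33)^3 mod 37 = 10
j = 10 * 30^(-1) mod 37 = 25

j = 25 (mod 37)


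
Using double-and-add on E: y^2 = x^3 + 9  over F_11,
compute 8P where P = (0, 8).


k = 8 = 1000_2 (binary, LSB first: 0001)
Double-and-add from P = (0, 8):
  bit 0 = 0: acc unchanged = O
  bit 1 = 0: acc unchanged = O
  bit 2 = 0: acc unchanged = O
  bit 3 = 1: acc = O + (0, 3) = (0, 3)

8P = (0, 3)


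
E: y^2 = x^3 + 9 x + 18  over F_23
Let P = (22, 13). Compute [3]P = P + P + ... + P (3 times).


k = 3 = 11_2 (binary, LSB first: 11)
Double-and-add from P = (22, 13):
  bit 0 = 1: acc = O + (22, 13) = (22, 13)
  bit 1 = 1: acc = (22, 13) + (18, 3) = (18, 20)

3P = (18, 20)


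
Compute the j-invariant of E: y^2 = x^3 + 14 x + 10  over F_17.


Delta = -16(4 a^3 + 27 b^2) mod 17 = 8
-1728 * (4 a)^3 = -1728 * (4*14)^3 mod 17 = 2
j = 2 * 8^(-1) mod 17 = 13

j = 13 (mod 17)


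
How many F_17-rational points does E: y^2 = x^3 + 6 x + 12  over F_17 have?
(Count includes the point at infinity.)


For each x in F_17, count y with y^2 = x^3 + 6 x + 12 mod 17:
  x = 1: RHS = 2, y in [6, 11]  -> 2 point(s)
  x = 2: RHS = 15, y in [7, 10]  -> 2 point(s)
  x = 4: RHS = 15, y in [7, 10]  -> 2 point(s)
  x = 6: RHS = 9, y in [3, 14]  -> 2 point(s)
  x = 9: RHS = 13, y in [8, 9]  -> 2 point(s)
  x = 10: RHS = 1, y in [1, 16]  -> 2 point(s)
  x = 11: RHS = 15, y in [7, 10]  -> 2 point(s)
  x = 13: RHS = 9, y in [3, 14]  -> 2 point(s)
  x = 14: RHS = 1, y in [1, 16]  -> 2 point(s)
  x = 15: RHS = 9, y in [3, 14]  -> 2 point(s)
Affine points: 20. Add the point at infinity: total = 21.

#E(F_17) = 21


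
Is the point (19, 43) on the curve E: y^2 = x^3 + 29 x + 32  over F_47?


Check whether y^2 = x^3 + 29 x + 32 (mod 47) for (x, y) = (19, 43).
LHS: y^2 = 43^2 mod 47 = 16
RHS: x^3 + 29 x + 32 = 19^3 + 29*19 + 32 mod 47 = 16
LHS = RHS

Yes, on the curve


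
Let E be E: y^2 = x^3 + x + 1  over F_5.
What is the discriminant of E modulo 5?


4 a^3 + 27 b^2 = 4*1^3 + 27*1^2 = 4 + 27 = 31
Delta = -16 * (31) = -496
Delta mod 5 = 4

Delta = 4 (mod 5)


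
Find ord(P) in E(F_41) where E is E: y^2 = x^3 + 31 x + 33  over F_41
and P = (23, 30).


Compute successive multiples of P until we hit O:
  1P = (23, 30)
  2P = (37, 38)
  3P = (24, 28)
  4P = (39, 2)
  5P = (0, 22)
  6P = (2, 29)
  7P = (20, 17)
  8P = (35, 0)
  ... (continuing to 16P)
  16P = O

ord(P) = 16


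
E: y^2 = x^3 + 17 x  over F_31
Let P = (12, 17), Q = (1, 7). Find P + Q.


P != Q, so use the chord formula.
s = (y2 - y1) / (x2 - x1) = (21) / (20) mod 31 = 15
x3 = s^2 - x1 - x2 mod 31 = 15^2 - 12 - 1 = 26
y3 = s (x1 - x3) - y1 mod 31 = 15 * (12 - 26) - 17 = 21

P + Q = (26, 21)


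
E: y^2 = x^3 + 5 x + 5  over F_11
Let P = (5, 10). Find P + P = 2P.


Doubling: s = (3 x1^2 + a) / (2 y1)
s = (3*5^2 + 5) / (2*10) mod 11 = 4
x3 = s^2 - 2 x1 mod 11 = 4^2 - 2*5 = 6
y3 = s (x1 - x3) - y1 mod 11 = 4 * (5 - 6) - 10 = 8

2P = (6, 8)


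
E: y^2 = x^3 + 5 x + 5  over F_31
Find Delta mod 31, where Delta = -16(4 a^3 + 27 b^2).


4 a^3 + 27 b^2 = 4*5^3 + 27*5^2 = 500 + 675 = 1175
Delta = -16 * (1175) = -18800
Delta mod 31 = 17

Delta = 17 (mod 31)


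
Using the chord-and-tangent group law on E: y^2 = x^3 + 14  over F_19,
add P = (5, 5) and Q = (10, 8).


P != Q, so use the chord formula.
s = (y2 - y1) / (x2 - x1) = (3) / (5) mod 19 = 12
x3 = s^2 - x1 - x2 mod 19 = 12^2 - 5 - 10 = 15
y3 = s (x1 - x3) - y1 mod 19 = 12 * (5 - 15) - 5 = 8

P + Q = (15, 8)


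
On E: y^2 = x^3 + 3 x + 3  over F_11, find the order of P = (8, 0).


Compute successive multiples of P until we hit O:
  1P = (8, 0)
  2P = O

ord(P) = 2


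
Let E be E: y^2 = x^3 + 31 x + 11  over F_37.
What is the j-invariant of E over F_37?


Delta = -16(4 a^3 + 27 b^2) mod 37 = 32
-1728 * (4 a)^3 = -1728 * (4*31)^3 mod 37 = 6
j = 6 * 32^(-1) mod 37 = 21

j = 21 (mod 37)


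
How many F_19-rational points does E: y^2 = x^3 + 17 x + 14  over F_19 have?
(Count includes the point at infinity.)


For each x in F_19, count y with y^2 = x^3 + 17 x + 14 mod 19:
  x = 3: RHS = 16, y in [4, 15]  -> 2 point(s)
  x = 6: RHS = 9, y in [3, 16]  -> 2 point(s)
  x = 7: RHS = 1, y in [1, 18]  -> 2 point(s)
  x = 8: RHS = 16, y in [4, 15]  -> 2 point(s)
  x = 10: RHS = 6, y in [5, 14]  -> 2 point(s)
  x = 13: RHS = 0, y in [0]  -> 1 point(s)
Affine points: 11. Add the point at infinity: total = 12.

#E(F_19) = 12


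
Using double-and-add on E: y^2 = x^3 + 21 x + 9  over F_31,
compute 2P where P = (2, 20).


k = 2 = 10_2 (binary, LSB first: 01)
Double-and-add from P = (2, 20):
  bit 0 = 0: acc unchanged = O
  bit 1 = 1: acc = O + (6, 17) = (6, 17)

2P = (6, 17)


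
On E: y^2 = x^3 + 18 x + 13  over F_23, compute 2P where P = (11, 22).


Doubling: s = (3 x1^2 + a) / (2 y1)
s = (3*11^2 + 18) / (2*22) mod 23 = 5
x3 = s^2 - 2 x1 mod 23 = 5^2 - 2*11 = 3
y3 = s (x1 - x3) - y1 mod 23 = 5 * (11 - 3) - 22 = 18

2P = (3, 18)


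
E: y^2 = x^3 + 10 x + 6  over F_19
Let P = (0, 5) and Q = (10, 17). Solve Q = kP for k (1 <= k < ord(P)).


Enumerate multiples of P until we hit Q = (10, 17):
  1P = (0, 5)
  2P = (1, 13)
  3P = (6, 4)
  4P = (3, 5)
  5P = (16, 14)
  6P = (12, 12)
  7P = (8, 3)
  8P = (17, 4)
  9P = (7, 1)
  10P = (10, 17)
Match found at i = 10.

k = 10


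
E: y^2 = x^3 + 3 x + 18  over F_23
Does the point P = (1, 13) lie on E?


Check whether y^2 = x^3 + 3 x + 18 (mod 23) for (x, y) = (1, 13).
LHS: y^2 = 13^2 mod 23 = 8
RHS: x^3 + 3 x + 18 = 1^3 + 3*1 + 18 mod 23 = 22
LHS != RHS

No, not on the curve


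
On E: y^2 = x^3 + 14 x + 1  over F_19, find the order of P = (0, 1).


Compute successive multiples of P until we hit O:
  1P = (0, 1)
  2P = (11, 17)
  3P = (12, 4)
  4P = (13, 10)
  5P = (13, 9)
  6P = (12, 15)
  7P = (11, 2)
  8P = (0, 18)
  ... (continuing to 9P)
  9P = O

ord(P) = 9


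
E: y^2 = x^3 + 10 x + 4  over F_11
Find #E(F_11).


For each x in F_11, count y with y^2 = x^3 + 10 x + 4 mod 11:
  x = 0: RHS = 4, y in [2, 9]  -> 2 point(s)
  x = 1: RHS = 4, y in [2, 9]  -> 2 point(s)
  x = 4: RHS = 9, y in [3, 8]  -> 2 point(s)
  x = 5: RHS = 3, y in [5, 6]  -> 2 point(s)
  x = 6: RHS = 5, y in [4, 7]  -> 2 point(s)
  x = 9: RHS = 9, y in [3, 8]  -> 2 point(s)
  x = 10: RHS = 4, y in [2, 9]  -> 2 point(s)
Affine points: 14. Add the point at infinity: total = 15.

#E(F_11) = 15


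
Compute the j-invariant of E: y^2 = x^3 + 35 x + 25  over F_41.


Delta = -16(4 a^3 + 27 b^2) mod 41 = 33
-1728 * (4 a)^3 = -1728 * (4*35)^3 mod 41 = 1
j = 1 * 33^(-1) mod 41 = 5

j = 5 (mod 41)


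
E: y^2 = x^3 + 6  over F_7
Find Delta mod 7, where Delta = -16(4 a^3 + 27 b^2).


4 a^3 + 27 b^2 = 4*0^3 + 27*6^2 = 0 + 972 = 972
Delta = -16 * (972) = -15552
Delta mod 7 = 2

Delta = 2 (mod 7)


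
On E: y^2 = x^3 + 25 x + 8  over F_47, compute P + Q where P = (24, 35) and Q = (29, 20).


P != Q, so use the chord formula.
s = (y2 - y1) / (x2 - x1) = (32) / (5) mod 47 = 44
x3 = s^2 - x1 - x2 mod 47 = 44^2 - 24 - 29 = 3
y3 = s (x1 - x3) - y1 mod 47 = 44 * (24 - 3) - 35 = 43

P + Q = (3, 43)


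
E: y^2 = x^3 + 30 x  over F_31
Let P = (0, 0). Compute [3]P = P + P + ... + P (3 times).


k = 3 = 11_2 (binary, LSB first: 11)
Double-and-add from P = (0, 0):
  bit 0 = 1: acc = O + (0, 0) = (0, 0)
  bit 1 = 1: acc = (0, 0) + O = (0, 0)

3P = (0, 0)


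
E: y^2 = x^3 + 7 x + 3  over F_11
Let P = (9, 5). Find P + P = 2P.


Doubling: s = (3 x1^2 + a) / (2 y1)
s = (3*9^2 + 7) / (2*5) mod 11 = 3
x3 = s^2 - 2 x1 mod 11 = 3^2 - 2*9 = 2
y3 = s (x1 - x3) - y1 mod 11 = 3 * (9 - 2) - 5 = 5

2P = (2, 5)


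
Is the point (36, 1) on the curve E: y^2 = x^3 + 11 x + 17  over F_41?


Check whether y^2 = x^3 + 11 x + 17 (mod 41) for (x, y) = (36, 1).
LHS: y^2 = 1^2 mod 41 = 1
RHS: x^3 + 11 x + 17 = 36^3 + 11*36 + 17 mod 41 = 1
LHS = RHS

Yes, on the curve


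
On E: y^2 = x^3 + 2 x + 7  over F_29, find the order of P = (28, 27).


Compute successive multiples of P until we hit O:
  1P = (28, 27)
  2P = (9, 0)
  3P = (28, 2)
  4P = O

ord(P) = 4


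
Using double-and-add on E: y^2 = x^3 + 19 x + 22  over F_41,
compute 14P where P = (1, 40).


k = 14 = 1110_2 (binary, LSB first: 0111)
Double-and-add from P = (1, 40):
  bit 0 = 0: acc unchanged = O
  bit 1 = 1: acc = O + (37, 28) = (37, 28)
  bit 2 = 1: acc = (37, 28) + (9, 26) = (4, 30)
  bit 3 = 1: acc = (4, 30) + (18, 28) = (14, 30)

14P = (14, 30)


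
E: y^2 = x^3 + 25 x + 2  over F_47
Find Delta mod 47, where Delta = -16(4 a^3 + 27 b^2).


4 a^3 + 27 b^2 = 4*25^3 + 27*2^2 = 62500 + 108 = 62608
Delta = -16 * (62608) = -1001728
Delta mod 47 = 30

Delta = 30 (mod 47)


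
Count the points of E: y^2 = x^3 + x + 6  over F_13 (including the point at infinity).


For each x in F_13, count y with y^2 = x^3 + 1 x + 6 mod 13:
  x = 2: RHS = 3, y in [4, 9]  -> 2 point(s)
  x = 3: RHS = 10, y in [6, 7]  -> 2 point(s)
  x = 4: RHS = 9, y in [3, 10]  -> 2 point(s)
  x = 9: RHS = 3, y in [4, 9]  -> 2 point(s)
  x = 11: RHS = 9, y in [3, 10]  -> 2 point(s)
  x = 12: RHS = 4, y in [2, 11]  -> 2 point(s)
Affine points: 12. Add the point at infinity: total = 13.

#E(F_13) = 13


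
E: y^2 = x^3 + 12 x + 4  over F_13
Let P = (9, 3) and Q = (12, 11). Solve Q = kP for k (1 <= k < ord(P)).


Enumerate multiples of P until we hit Q = (12, 11):
  1P = (9, 3)
  2P = (4, 8)
  3P = (1, 2)
  4P = (2, 6)
  5P = (12, 2)
  6P = (8, 1)
  7P = (0, 2)
  8P = (0, 11)
  9P = (8, 12)
  10P = (12, 11)
Match found at i = 10.

k = 10


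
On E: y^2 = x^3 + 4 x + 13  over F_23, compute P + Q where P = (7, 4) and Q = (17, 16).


P != Q, so use the chord formula.
s = (y2 - y1) / (x2 - x1) = (12) / (10) mod 23 = 15
x3 = s^2 - x1 - x2 mod 23 = 15^2 - 7 - 17 = 17
y3 = s (x1 - x3) - y1 mod 23 = 15 * (7 - 17) - 4 = 7

P + Q = (17, 7)


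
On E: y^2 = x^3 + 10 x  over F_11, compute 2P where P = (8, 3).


Doubling: s = (3 x1^2 + a) / (2 y1)
s = (3*8^2 + 10) / (2*3) mod 11 = 8
x3 = s^2 - 2 x1 mod 11 = 8^2 - 2*8 = 4
y3 = s (x1 - x3) - y1 mod 11 = 8 * (8 - 4) - 3 = 7

2P = (4, 7)


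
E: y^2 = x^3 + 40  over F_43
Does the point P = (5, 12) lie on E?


Check whether y^2 = x^3 + 0 x + 40 (mod 43) for (x, y) = (5, 12).
LHS: y^2 = 12^2 mod 43 = 15
RHS: x^3 + 0 x + 40 = 5^3 + 0*5 + 40 mod 43 = 36
LHS != RHS

No, not on the curve


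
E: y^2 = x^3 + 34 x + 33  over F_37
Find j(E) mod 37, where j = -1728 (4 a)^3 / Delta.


Delta = -16(4 a^3 + 27 b^2) mod 37 = 33
-1728 * (4 a)^3 = -1728 * (4*34)^3 mod 37 = 10
j = 10 * 33^(-1) mod 37 = 16

j = 16 (mod 37)


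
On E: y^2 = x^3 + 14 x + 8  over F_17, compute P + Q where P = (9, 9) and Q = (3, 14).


P != Q, so use the chord formula.
s = (y2 - y1) / (x2 - x1) = (5) / (11) mod 17 = 2
x3 = s^2 - x1 - x2 mod 17 = 2^2 - 9 - 3 = 9
y3 = s (x1 - x3) - y1 mod 17 = 2 * (9 - 9) - 9 = 8

P + Q = (9, 8)


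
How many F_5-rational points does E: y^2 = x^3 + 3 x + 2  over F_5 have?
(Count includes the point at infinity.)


For each x in F_5, count y with y^2 = x^3 + 3 x + 2 mod 5:
  x = 1: RHS = 1, y in [1, 4]  -> 2 point(s)
  x = 2: RHS = 1, y in [1, 4]  -> 2 point(s)
Affine points: 4. Add the point at infinity: total = 5.

#E(F_5) = 5


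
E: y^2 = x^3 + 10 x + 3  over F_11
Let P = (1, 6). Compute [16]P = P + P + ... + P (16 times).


k = 16 = 10000_2 (binary, LSB first: 00001)
Double-and-add from P = (1, 6):
  bit 0 = 0: acc unchanged = O
  bit 1 = 0: acc unchanged = O
  bit 2 = 0: acc unchanged = O
  bit 3 = 0: acc unchanged = O
  bit 4 = 1: acc = O + (1, 5) = (1, 5)

16P = (1, 5)


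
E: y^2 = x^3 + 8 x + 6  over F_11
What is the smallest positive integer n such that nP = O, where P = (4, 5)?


Compute successive multiples of P until we hit O:
  1P = (4, 5)
  2P = (4, 6)
  3P = O

ord(P) = 3


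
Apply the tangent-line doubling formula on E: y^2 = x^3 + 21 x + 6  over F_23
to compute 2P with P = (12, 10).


Doubling: s = (3 x1^2 + a) / (2 y1)
s = (3*12^2 + 21) / (2*10) mod 23 = 10
x3 = s^2 - 2 x1 mod 23 = 10^2 - 2*12 = 7
y3 = s (x1 - x3) - y1 mod 23 = 10 * (12 - 7) - 10 = 17

2P = (7, 17)


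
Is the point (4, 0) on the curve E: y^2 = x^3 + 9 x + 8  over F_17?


Check whether y^2 = x^3 + 9 x + 8 (mod 17) for (x, y) = (4, 0).
LHS: y^2 = 0^2 mod 17 = 0
RHS: x^3 + 9 x + 8 = 4^3 + 9*4 + 8 mod 17 = 6
LHS != RHS

No, not on the curve


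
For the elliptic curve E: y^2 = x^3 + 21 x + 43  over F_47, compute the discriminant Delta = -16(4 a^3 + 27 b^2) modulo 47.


4 a^3 + 27 b^2 = 4*21^3 + 27*43^2 = 37044 + 49923 = 86967
Delta = -16 * (86967) = -1391472
Delta mod 47 = 10

Delta = 10 (mod 47)


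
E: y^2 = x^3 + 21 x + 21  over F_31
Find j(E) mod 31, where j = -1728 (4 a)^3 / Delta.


Delta = -16(4 a^3 + 27 b^2) mod 31 = 30
-1728 * (4 a)^3 = -1728 * (4*21)^3 mod 31 = 27
j = 27 * 30^(-1) mod 31 = 4

j = 4 (mod 31)


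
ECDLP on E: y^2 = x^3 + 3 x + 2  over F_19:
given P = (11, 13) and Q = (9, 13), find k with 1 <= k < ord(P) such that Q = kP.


Enumerate multiples of P until we hit Q = (9, 13):
  1P = (11, 13)
  2P = (1, 5)
  3P = (16, 2)
  4P = (9, 13)
Match found at i = 4.

k = 4


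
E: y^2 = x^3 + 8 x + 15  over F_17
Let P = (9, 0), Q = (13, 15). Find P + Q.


P != Q, so use the chord formula.
s = (y2 - y1) / (x2 - x1) = (15) / (4) mod 17 = 8
x3 = s^2 - x1 - x2 mod 17 = 8^2 - 9 - 13 = 8
y3 = s (x1 - x3) - y1 mod 17 = 8 * (9 - 8) - 0 = 8

P + Q = (8, 8)


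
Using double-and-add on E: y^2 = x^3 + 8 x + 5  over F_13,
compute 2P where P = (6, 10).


k = 2 = 10_2 (binary, LSB first: 01)
Double-and-add from P = (6, 10):
  bit 0 = 0: acc unchanged = O
  bit 1 = 1: acc = O + (5, 1) = (5, 1)

2P = (5, 1)


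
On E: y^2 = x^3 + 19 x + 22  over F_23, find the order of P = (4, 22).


Compute successive multiples of P until we hit O:
  1P = (4, 22)
  2P = (16, 12)
  3P = (12, 0)
  4P = (16, 11)
  5P = (4, 1)
  6P = O

ord(P) = 6


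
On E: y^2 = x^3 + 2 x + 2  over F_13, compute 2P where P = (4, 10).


Doubling: s = (3 x1^2 + a) / (2 y1)
s = (3*4^2 + 2) / (2*10) mod 13 = 9
x3 = s^2 - 2 x1 mod 13 = 9^2 - 2*4 = 8
y3 = s (x1 - x3) - y1 mod 13 = 9 * (4 - 8) - 10 = 6

2P = (8, 6)


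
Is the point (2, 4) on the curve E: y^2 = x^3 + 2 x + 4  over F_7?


Check whether y^2 = x^3 + 2 x + 4 (mod 7) for (x, y) = (2, 4).
LHS: y^2 = 4^2 mod 7 = 2
RHS: x^3 + 2 x + 4 = 2^3 + 2*2 + 4 mod 7 = 2
LHS = RHS

Yes, on the curve


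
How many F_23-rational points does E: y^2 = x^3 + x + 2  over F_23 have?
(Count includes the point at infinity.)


For each x in F_23, count y with y^2 = x^3 + 1 x + 2 mod 23:
  x = 0: RHS = 2, y in [5, 18]  -> 2 point(s)
  x = 1: RHS = 4, y in [2, 21]  -> 2 point(s)
  x = 2: RHS = 12, y in [9, 14]  -> 2 point(s)
  x = 3: RHS = 9, y in [3, 20]  -> 2 point(s)
  x = 4: RHS = 1, y in [1, 22]  -> 2 point(s)
  x = 8: RHS = 16, y in [4, 19]  -> 2 point(s)
  x = 9: RHS = 4, y in [2, 21]  -> 2 point(s)
  x = 10: RHS = 0, y in [0]  -> 1 point(s)
  x = 13: RHS = 4, y in [2, 21]  -> 2 point(s)
  x = 14: RHS = 0, y in [0]  -> 1 point(s)
  x = 19: RHS = 3, y in [7, 16]  -> 2 point(s)
  x = 20: RHS = 18, y in [8, 15]  -> 2 point(s)
  x = 22: RHS = 0, y in [0]  -> 1 point(s)
Affine points: 23. Add the point at infinity: total = 24.

#E(F_23) = 24


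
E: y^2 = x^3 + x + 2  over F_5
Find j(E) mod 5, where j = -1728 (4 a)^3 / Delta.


Delta = -16(4 a^3 + 27 b^2) mod 5 = 3
-1728 * (4 a)^3 = -1728 * (4*1)^3 mod 5 = 3
j = 3 * 3^(-1) mod 5 = 1

j = 1 (mod 5)


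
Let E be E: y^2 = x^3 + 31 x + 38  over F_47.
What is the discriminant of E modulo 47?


4 a^3 + 27 b^2 = 4*31^3 + 27*38^2 = 119164 + 38988 = 158152
Delta = -16 * (158152) = -2530432
Delta mod 47 = 1

Delta = 1 (mod 47)


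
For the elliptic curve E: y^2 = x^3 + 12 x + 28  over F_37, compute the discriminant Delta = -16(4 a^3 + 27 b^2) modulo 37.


4 a^3 + 27 b^2 = 4*12^3 + 27*28^2 = 6912 + 21168 = 28080
Delta = -16 * (28080) = -449280
Delta mod 37 = 11

Delta = 11 (mod 37)


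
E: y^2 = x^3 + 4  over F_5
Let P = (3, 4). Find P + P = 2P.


Doubling: s = (3 x1^2 + a) / (2 y1)
s = (3*3^2 + 0) / (2*4) mod 5 = 4
x3 = s^2 - 2 x1 mod 5 = 4^2 - 2*3 = 0
y3 = s (x1 - x3) - y1 mod 5 = 4 * (3 - 0) - 4 = 3

2P = (0, 3)


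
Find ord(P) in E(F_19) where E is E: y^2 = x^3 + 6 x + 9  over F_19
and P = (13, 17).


Compute successive multiples of P until we hit O:
  1P = (13, 17)
  2P = (12, 2)
  3P = (10, 9)
  4P = (1, 15)
  5P = (14, 5)
  6P = (3, 15)
  7P = (0, 16)
  8P = (15, 15)
  ... (continuing to 18P)
  18P = O

ord(P) = 18


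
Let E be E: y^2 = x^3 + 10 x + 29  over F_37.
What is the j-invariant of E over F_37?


Delta = -16(4 a^3 + 27 b^2) mod 37 = 1
-1728 * (4 a)^3 = -1728 * (4*10)^3 mod 37 = 1
j = 1 * 1^(-1) mod 37 = 1

j = 1 (mod 37)


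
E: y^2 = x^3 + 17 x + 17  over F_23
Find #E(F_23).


For each x in F_23, count y with y^2 = x^3 + 17 x + 17 mod 23:
  x = 1: RHS = 12, y in [9, 14]  -> 2 point(s)
  x = 2: RHS = 13, y in [6, 17]  -> 2 point(s)
  x = 3: RHS = 3, y in [7, 16]  -> 2 point(s)
  x = 6: RHS = 13, y in [6, 17]  -> 2 point(s)
  x = 9: RHS = 2, y in [5, 18]  -> 2 point(s)
  x = 14: RHS = 9, y in [3, 20]  -> 2 point(s)
  x = 15: RHS = 13, y in [6, 17]  -> 2 point(s)
  x = 19: RHS = 0, y in [0]  -> 1 point(s)
  x = 20: RHS = 8, y in [10, 13]  -> 2 point(s)
Affine points: 17. Add the point at infinity: total = 18.

#E(F_23) = 18


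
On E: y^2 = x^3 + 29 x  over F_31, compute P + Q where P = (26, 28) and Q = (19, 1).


P != Q, so use the chord formula.
s = (y2 - y1) / (x2 - x1) = (4) / (24) mod 31 = 26
x3 = s^2 - x1 - x2 mod 31 = 26^2 - 26 - 19 = 11
y3 = s (x1 - x3) - y1 mod 31 = 26 * (26 - 11) - 28 = 21

P + Q = (11, 21)


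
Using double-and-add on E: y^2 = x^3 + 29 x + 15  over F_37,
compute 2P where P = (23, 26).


k = 2 = 10_2 (binary, LSB first: 01)
Double-and-add from P = (23, 26):
  bit 0 = 0: acc unchanged = O
  bit 1 = 1: acc = O + (2, 9) = (2, 9)

2P = (2, 9)


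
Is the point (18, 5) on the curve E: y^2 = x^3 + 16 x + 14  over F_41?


Check whether y^2 = x^3 + 16 x + 14 (mod 41) for (x, y) = (18, 5).
LHS: y^2 = 5^2 mod 41 = 25
RHS: x^3 + 16 x + 14 = 18^3 + 16*18 + 14 mod 41 = 25
LHS = RHS

Yes, on the curve


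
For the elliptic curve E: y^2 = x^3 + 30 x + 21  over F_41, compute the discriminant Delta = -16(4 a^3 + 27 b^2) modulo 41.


4 a^3 + 27 b^2 = 4*30^3 + 27*21^2 = 108000 + 11907 = 119907
Delta = -16 * (119907) = -1918512
Delta mod 41 = 1

Delta = 1 (mod 41)


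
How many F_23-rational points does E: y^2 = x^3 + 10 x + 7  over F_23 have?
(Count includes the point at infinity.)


For each x in F_23, count y with y^2 = x^3 + 10 x + 7 mod 23:
  x = 1: RHS = 18, y in [8, 15]  -> 2 point(s)
  x = 2: RHS = 12, y in [9, 14]  -> 2 point(s)
  x = 3: RHS = 18, y in [8, 15]  -> 2 point(s)
  x = 7: RHS = 6, y in [11, 12]  -> 2 point(s)
  x = 8: RHS = 1, y in [1, 22]  -> 2 point(s)
  x = 10: RHS = 3, y in [7, 16]  -> 2 point(s)
  x = 14: RHS = 16, y in [4, 19]  -> 2 point(s)
  x = 15: RHS = 13, y in [6, 17]  -> 2 point(s)
  x = 16: RHS = 8, y in [10, 13]  -> 2 point(s)
  x = 18: RHS = 16, y in [4, 19]  -> 2 point(s)
  x = 19: RHS = 18, y in [8, 15]  -> 2 point(s)
  x = 21: RHS = 2, y in [5, 18]  -> 2 point(s)
Affine points: 24. Add the point at infinity: total = 25.

#E(F_23) = 25


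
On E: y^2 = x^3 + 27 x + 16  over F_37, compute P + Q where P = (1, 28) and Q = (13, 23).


P != Q, so use the chord formula.
s = (y2 - y1) / (x2 - x1) = (32) / (12) mod 37 = 15
x3 = s^2 - x1 - x2 mod 37 = 15^2 - 1 - 13 = 26
y3 = s (x1 - x3) - y1 mod 37 = 15 * (1 - 26) - 28 = 4

P + Q = (26, 4)
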